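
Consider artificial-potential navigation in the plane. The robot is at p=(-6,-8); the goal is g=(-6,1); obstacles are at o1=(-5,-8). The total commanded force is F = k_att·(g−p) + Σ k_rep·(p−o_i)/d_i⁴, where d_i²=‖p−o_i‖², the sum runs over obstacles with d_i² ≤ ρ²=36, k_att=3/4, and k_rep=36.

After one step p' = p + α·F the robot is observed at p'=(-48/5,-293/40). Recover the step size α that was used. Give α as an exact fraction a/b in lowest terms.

α = 1/10

F_att = 3/4·(g−p) = 3/4·(0,9) = (0.0000,6.7500)
o1: d²=1 ≤ ρ²=36; F_rep = 36·(-1,0)/1² = (-36.0000,0.0000)
F = F_att + ΣF_rep = (-36.0000,6.7500)
Δp = p'−p = (-3.6000,0.6750); α = Δx/Fx = (-18/5) / (-36) = 1/10
check: Δy/Fy = (27/40) / (27/4) = 1/10 ✓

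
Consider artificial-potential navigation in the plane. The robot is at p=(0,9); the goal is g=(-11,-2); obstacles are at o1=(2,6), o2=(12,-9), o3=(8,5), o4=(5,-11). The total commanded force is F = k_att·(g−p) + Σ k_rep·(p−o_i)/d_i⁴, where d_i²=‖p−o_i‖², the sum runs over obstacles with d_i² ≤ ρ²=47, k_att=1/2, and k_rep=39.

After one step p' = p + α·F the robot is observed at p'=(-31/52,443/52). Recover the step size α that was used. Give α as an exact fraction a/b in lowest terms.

α = 1/10

F_att = 1/2·(g−p) = 1/2·(-11,-11) = (-5.5000,-5.5000)
o1: d²=13 ≤ ρ²=47; F_rep = 39·(-2,3)/13² = (-0.4615,0.6923)
o2: d²=468 > ρ²=47 → inactive
o3: d²=80 > ρ²=47 → inactive
o4: d²=425 > ρ²=47 → inactive
F = F_att + ΣF_rep = (-5.9615,-4.8077)
Δp = p'−p = (-0.5962,-0.4808); α = Δx/Fx = (-31/52) / (-155/26) = 1/10
check: Δy/Fy = (-25/52) / (-125/26) = 1/10 ✓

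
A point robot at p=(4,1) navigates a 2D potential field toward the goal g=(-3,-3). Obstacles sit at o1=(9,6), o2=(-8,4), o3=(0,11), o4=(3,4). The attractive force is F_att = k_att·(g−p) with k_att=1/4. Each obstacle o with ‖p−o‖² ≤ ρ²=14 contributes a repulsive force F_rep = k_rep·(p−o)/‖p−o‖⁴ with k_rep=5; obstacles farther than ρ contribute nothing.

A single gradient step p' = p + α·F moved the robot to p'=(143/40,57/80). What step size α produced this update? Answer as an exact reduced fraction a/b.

F_att = 1/4·(g−p) = 1/4·(-7,-4) = (-1.7500,-1.0000)
o1: d²=50 > ρ²=14 → inactive
o2: d²=153 > ρ²=14 → inactive
o3: d²=116 > ρ²=14 → inactive
o4: d²=10 ≤ ρ²=14; F_rep = 5·(1,-3)/10² = (0.0500,-0.1500)
F = F_att + ΣF_rep = (-1.7000,-1.1500)
Δp = p'−p = (-0.4250,-0.2875); α = Δx/Fx = (-17/40) / (-17/10) = 1/4
check: Δy/Fy = (-23/80) / (-23/20) = 1/4 ✓

α = 1/4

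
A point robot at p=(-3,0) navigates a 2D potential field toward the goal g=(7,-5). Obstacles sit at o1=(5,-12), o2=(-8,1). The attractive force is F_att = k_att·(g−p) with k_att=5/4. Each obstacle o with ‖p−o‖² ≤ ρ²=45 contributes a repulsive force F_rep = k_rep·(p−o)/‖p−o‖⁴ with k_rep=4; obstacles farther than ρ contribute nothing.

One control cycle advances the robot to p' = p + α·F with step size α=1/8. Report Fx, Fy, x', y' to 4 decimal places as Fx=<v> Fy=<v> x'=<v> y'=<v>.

F_att = 5/4·(g−p) = 5/4·(10,-5) = (12.5000,-6.2500)
o1: d²=208 > ρ²=45 → inactive
o2: d²=26 ≤ ρ²=45; F_rep = 4·(5,-1)/26² = (0.0296,-0.0059)
F = F_att + ΣF_rep = (12.5296,-6.2559)
p' = p + 1/8·F = (-1.4338,-0.7820)

Fx=12.5296 Fy=-6.2559 x'=-1.4338 y'=-0.7820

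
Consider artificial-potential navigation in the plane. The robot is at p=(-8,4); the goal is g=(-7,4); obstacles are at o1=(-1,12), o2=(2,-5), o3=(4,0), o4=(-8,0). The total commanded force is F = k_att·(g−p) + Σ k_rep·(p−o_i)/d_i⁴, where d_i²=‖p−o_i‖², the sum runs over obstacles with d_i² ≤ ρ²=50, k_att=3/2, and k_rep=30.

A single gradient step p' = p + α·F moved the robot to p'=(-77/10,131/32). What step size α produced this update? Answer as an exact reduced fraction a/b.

F_att = 3/2·(g−p) = 3/2·(1,0) = (1.5000,0.0000)
o1: d²=113 > ρ²=50 → inactive
o2: d²=181 > ρ²=50 → inactive
o3: d²=160 > ρ²=50 → inactive
o4: d²=16 ≤ ρ²=50; F_rep = 30·(0,4)/16² = (0.0000,0.4688)
F = F_att + ΣF_rep = (1.5000,0.4688)
Δp = p'−p = (0.3000,0.0938); α = Δx/Fx = (3/10) / (3/2) = 1/5
check: Δy/Fy = (3/32) / (15/32) = 1/5 ✓

α = 1/5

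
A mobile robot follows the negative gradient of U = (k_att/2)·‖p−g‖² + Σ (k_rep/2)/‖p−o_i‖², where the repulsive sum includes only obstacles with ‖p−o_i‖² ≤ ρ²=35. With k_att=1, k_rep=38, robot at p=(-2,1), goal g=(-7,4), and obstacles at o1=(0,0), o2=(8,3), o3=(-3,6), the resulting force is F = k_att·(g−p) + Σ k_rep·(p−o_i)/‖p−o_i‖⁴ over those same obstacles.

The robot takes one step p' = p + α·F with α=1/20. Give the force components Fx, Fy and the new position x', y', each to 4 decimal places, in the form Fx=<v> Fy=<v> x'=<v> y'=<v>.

F_att = 1·(g−p) = 1·(-5,3) = (-5.0000,3.0000)
o1: d²=5 ≤ ρ²=35; F_rep = 38·(-2,1)/5² = (-3.0400,1.5200)
o2: d²=104 > ρ²=35 → inactive
o3: d²=26 ≤ ρ²=35; F_rep = 38·(1,-5)/26² = (0.0562,-0.2811)
F = F_att + ΣF_rep = (-7.9838,4.2389)
p' = p + 1/20·F = (-2.3992,1.2119)

Fx=-7.9838 Fy=4.2389 x'=-2.3992 y'=1.2119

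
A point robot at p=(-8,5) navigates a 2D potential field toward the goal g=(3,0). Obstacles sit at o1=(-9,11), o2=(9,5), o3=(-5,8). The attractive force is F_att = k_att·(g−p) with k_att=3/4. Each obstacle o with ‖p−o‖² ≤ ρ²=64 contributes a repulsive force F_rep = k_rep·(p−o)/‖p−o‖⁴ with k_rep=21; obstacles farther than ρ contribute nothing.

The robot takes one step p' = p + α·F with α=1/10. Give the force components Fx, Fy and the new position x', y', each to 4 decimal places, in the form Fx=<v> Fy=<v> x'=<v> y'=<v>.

Fx=8.0709 Fy=-4.0365 x'=-7.1929 y'=4.5964

F_att = 3/4·(g−p) = 3/4·(11,-5) = (8.2500,-3.7500)
o1: d²=37 ≤ ρ²=64; F_rep = 21·(1,-6)/37² = (0.0153,-0.0920)
o2: d²=289 > ρ²=64 → inactive
o3: d²=18 ≤ ρ²=64; F_rep = 21·(-3,-3)/18² = (-0.1944,-0.1944)
F = F_att + ΣF_rep = (8.0709,-4.0365)
p' = p + 1/10·F = (-7.1929,4.5964)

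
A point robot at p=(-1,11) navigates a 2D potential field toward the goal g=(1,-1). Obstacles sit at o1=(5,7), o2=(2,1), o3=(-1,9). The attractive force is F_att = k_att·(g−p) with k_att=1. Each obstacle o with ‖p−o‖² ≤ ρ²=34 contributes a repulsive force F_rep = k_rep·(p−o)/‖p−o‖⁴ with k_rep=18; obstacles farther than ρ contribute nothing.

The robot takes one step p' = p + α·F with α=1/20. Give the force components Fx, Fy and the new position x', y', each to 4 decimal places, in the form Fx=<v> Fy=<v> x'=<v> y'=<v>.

F_att = 1·(g−p) = 1·(2,-12) = (2.0000,-12.0000)
o1: d²=52 > ρ²=34 → inactive
o2: d²=109 > ρ²=34 → inactive
o3: d²=4 ≤ ρ²=34; F_rep = 18·(0,2)/4² = (0.0000,2.2500)
F = F_att + ΣF_rep = (2.0000,-9.7500)
p' = p + 1/20·F = (-0.9000,10.5125)

Fx=2.0000 Fy=-9.7500 x'=-0.9000 y'=10.5125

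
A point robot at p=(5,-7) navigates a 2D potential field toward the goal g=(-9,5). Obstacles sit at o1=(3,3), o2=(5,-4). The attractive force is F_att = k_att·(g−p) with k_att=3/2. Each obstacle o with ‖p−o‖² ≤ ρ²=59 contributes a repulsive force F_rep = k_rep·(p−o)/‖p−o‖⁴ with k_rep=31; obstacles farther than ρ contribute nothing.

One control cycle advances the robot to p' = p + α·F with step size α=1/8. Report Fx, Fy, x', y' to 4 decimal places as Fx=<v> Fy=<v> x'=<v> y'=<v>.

Fx=-21.0000 Fy=16.8519 x'=2.3750 y'=-4.8935

F_att = 3/2·(g−p) = 3/2·(-14,12) = (-21.0000,18.0000)
o1: d²=104 > ρ²=59 → inactive
o2: d²=9 ≤ ρ²=59; F_rep = 31·(0,-3)/9² = (0.0000,-1.1481)
F = F_att + ΣF_rep = (-21.0000,16.8519)
p' = p + 1/8·F = (2.3750,-4.8935)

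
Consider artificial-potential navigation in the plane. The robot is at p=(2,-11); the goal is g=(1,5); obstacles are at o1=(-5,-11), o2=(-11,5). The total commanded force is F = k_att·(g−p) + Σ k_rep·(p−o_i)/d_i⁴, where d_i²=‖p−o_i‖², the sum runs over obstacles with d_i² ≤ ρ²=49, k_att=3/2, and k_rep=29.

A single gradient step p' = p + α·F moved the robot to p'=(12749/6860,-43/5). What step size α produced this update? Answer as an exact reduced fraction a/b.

α = 1/10

F_att = 3/2·(g−p) = 3/2·(-1,16) = (-1.5000,24.0000)
o1: d²=49 ≤ ρ²=49; F_rep = 29·(7,0)/49² = (0.0845,0.0000)
o2: d²=425 > ρ²=49 → inactive
F = F_att + ΣF_rep = (-1.4155,24.0000)
Δp = p'−p = (-0.1415,2.4000); α = Δx/Fx = (-971/6860) / (-971/686) = 1/10
check: Δy/Fy = (12/5) / (24) = 1/10 ✓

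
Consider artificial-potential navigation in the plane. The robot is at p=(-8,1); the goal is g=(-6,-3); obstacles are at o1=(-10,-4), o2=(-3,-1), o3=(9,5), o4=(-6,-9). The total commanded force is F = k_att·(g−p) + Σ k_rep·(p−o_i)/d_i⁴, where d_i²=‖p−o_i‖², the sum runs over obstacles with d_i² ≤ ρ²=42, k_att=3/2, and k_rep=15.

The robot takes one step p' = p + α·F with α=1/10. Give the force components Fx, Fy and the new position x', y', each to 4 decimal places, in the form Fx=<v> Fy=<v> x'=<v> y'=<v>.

Fx=2.9465 Fy=-5.8751 x'=-7.7054 y'=0.4125

F_att = 3/2·(g−p) = 3/2·(2,-4) = (3.0000,-6.0000)
o1: d²=29 ≤ ρ²=42; F_rep = 15·(2,5)/29² = (0.0357,0.0892)
o2: d²=29 ≤ ρ²=42; F_rep = 15·(-5,2)/29² = (-0.0892,0.0357)
o3: d²=305 > ρ²=42 → inactive
o4: d²=104 > ρ²=42 → inactive
F = F_att + ΣF_rep = (2.9465,-5.8751)
p' = p + 1/10·F = (-7.7054,0.4125)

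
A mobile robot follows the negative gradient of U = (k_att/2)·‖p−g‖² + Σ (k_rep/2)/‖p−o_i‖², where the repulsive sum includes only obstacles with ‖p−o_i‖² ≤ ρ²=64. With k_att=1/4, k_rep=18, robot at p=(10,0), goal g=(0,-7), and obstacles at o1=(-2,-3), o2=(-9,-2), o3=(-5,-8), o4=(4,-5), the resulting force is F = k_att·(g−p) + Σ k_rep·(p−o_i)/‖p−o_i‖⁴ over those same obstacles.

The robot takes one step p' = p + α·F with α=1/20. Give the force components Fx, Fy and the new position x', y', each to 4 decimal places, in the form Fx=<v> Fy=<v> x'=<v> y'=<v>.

F_att = 1/4·(g−p) = 1/4·(-10,-7) = (-2.5000,-1.7500)
o1: d²=153 > ρ²=64 → inactive
o2: d²=365 > ρ²=64 → inactive
o3: d²=289 > ρ²=64 → inactive
o4: d²=61 ≤ ρ²=64; F_rep = 18·(6,5)/61² = (0.0290,0.0242)
F = F_att + ΣF_rep = (-2.4710,-1.7258)
p' = p + 1/20·F = (9.8765,-0.0863)

Fx=-2.4710 Fy=-1.7258 x'=9.8765 y'=-0.0863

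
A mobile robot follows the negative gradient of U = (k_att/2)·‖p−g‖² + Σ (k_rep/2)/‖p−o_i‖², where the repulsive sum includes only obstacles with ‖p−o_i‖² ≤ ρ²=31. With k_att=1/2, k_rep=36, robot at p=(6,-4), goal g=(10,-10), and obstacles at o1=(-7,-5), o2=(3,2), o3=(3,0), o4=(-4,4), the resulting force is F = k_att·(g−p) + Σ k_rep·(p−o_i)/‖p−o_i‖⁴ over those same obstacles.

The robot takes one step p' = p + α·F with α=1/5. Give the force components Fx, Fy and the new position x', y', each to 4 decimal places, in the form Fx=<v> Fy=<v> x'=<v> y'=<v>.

Fx=2.1728 Fy=-3.2304 x'=6.4346 y'=-4.6461

F_att = 1/2·(g−p) = 1/2·(4,-6) = (2.0000,-3.0000)
o1: d²=170 > ρ²=31 → inactive
o2: d²=45 > ρ²=31 → inactive
o3: d²=25 ≤ ρ²=31; F_rep = 36·(3,-4)/25² = (0.1728,-0.2304)
o4: d²=164 > ρ²=31 → inactive
F = F_att + ΣF_rep = (2.1728,-3.2304)
p' = p + 1/5·F = (6.4346,-4.6461)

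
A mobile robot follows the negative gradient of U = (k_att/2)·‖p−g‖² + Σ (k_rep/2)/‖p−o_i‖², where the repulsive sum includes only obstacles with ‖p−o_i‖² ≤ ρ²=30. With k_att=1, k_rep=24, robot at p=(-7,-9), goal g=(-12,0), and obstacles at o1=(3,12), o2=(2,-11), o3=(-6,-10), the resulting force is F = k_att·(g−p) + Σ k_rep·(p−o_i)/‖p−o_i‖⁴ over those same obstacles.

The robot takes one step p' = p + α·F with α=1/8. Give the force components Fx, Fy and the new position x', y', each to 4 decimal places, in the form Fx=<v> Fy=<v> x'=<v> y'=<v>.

Fx=-11.0000 Fy=15.0000 x'=-8.3750 y'=-7.1250

F_att = 1·(g−p) = 1·(-5,9) = (-5.0000,9.0000)
o1: d²=541 > ρ²=30 → inactive
o2: d²=85 > ρ²=30 → inactive
o3: d²=2 ≤ ρ²=30; F_rep = 24·(-1,1)/2² = (-6.0000,6.0000)
F = F_att + ΣF_rep = (-11.0000,15.0000)
p' = p + 1/8·F = (-8.3750,-7.1250)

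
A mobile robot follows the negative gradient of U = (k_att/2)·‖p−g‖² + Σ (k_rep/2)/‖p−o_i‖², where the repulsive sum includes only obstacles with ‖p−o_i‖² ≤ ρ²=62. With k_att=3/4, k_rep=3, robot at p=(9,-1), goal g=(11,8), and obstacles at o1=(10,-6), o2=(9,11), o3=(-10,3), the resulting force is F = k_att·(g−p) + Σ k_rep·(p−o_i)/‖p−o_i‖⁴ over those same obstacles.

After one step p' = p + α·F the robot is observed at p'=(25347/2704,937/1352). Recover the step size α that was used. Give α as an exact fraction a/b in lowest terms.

α = 1/4

F_att = 3/4·(g−p) = 3/4·(2,9) = (1.5000,6.7500)
o1: d²=26 ≤ ρ²=62; F_rep = 3·(-1,5)/26² = (-0.0044,0.0222)
o2: d²=144 > ρ²=62 → inactive
o3: d²=377 > ρ²=62 → inactive
F = F_att + ΣF_rep = (1.4956,6.7722)
Δp = p'−p = (0.3739,1.6930); α = Δx/Fx = (1011/2704) / (1011/676) = 1/4
check: Δy/Fy = (2289/1352) / (2289/338) = 1/4 ✓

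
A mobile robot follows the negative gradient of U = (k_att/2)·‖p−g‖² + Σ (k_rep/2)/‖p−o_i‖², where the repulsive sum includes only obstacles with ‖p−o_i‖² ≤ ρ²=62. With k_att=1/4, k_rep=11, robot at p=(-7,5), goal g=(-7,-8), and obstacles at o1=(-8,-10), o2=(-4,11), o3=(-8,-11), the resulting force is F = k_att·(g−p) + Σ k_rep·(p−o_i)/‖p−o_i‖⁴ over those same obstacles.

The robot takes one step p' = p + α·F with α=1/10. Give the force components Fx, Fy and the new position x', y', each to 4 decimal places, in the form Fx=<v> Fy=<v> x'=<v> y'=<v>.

Fx=-0.0163 Fy=-3.2826 x'=-7.0016 y'=4.6717

F_att = 1/4·(g−p) = 1/4·(0,-13) = (0.0000,-3.2500)
o1: d²=226 > ρ²=62 → inactive
o2: d²=45 ≤ ρ²=62; F_rep = 11·(-3,-6)/45² = (-0.0163,-0.0326)
o3: d²=257 > ρ²=62 → inactive
F = F_att + ΣF_rep = (-0.0163,-3.2826)
p' = p + 1/10·F = (-7.0016,4.6717)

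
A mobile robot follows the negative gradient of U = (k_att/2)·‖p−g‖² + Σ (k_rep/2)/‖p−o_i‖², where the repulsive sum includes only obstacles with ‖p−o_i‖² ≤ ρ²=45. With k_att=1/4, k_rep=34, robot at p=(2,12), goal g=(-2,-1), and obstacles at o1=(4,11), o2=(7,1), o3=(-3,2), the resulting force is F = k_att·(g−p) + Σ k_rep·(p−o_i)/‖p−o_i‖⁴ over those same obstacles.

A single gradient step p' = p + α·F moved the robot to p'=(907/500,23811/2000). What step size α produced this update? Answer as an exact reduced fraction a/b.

α = 1/20

F_att = 1/4·(g−p) = 1/4·(-4,-13) = (-1.0000,-3.2500)
o1: d²=5 ≤ ρ²=45; F_rep = 34·(-2,1)/5² = (-2.7200,1.3600)
o2: d²=146 > ρ²=45 → inactive
o3: d²=125 > ρ²=45 → inactive
F = F_att + ΣF_rep = (-3.7200,-1.8900)
Δp = p'−p = (-0.1860,-0.0945); α = Δx/Fx = (-93/500) / (-93/25) = 1/20
check: Δy/Fy = (-189/2000) / (-189/100) = 1/20 ✓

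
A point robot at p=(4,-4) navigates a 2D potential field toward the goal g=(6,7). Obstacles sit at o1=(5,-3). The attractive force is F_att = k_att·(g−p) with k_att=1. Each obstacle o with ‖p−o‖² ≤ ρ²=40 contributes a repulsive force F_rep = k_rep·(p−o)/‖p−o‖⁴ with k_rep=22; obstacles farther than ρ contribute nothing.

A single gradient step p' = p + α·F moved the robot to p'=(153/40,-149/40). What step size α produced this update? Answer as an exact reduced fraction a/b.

F_att = 1·(g−p) = 1·(2,11) = (2.0000,11.0000)
o1: d²=2 ≤ ρ²=40; F_rep = 22·(-1,-1)/2² = (-5.5000,-5.5000)
F = F_att + ΣF_rep = (-3.5000,5.5000)
Δp = p'−p = (-0.1750,0.2750); α = Δx/Fx = (-7/40) / (-7/2) = 1/20
check: Δy/Fy = (11/40) / (11/2) = 1/20 ✓

α = 1/20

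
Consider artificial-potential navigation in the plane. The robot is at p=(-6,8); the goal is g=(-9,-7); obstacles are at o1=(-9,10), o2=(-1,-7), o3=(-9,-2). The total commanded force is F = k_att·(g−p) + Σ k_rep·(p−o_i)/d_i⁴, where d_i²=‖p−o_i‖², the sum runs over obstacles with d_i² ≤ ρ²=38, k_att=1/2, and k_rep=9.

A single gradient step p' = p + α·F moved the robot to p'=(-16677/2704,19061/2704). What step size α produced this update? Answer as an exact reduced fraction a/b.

F_att = 1/2·(g−p) = 1/2·(-3,-15) = (-1.5000,-7.5000)
o1: d²=13 ≤ ρ²=38; F_rep = 9·(3,-2)/13² = (0.1598,-0.1065)
o2: d²=250 > ρ²=38 → inactive
o3: d²=109 > ρ²=38 → inactive
F = F_att + ΣF_rep = (-1.3402,-7.6065)
Δp = p'−p = (-0.1675,-0.9508); α = Δx/Fx = (-453/2704) / (-453/338) = 1/8
check: Δy/Fy = (-2571/2704) / (-2571/338) = 1/8 ✓

α = 1/8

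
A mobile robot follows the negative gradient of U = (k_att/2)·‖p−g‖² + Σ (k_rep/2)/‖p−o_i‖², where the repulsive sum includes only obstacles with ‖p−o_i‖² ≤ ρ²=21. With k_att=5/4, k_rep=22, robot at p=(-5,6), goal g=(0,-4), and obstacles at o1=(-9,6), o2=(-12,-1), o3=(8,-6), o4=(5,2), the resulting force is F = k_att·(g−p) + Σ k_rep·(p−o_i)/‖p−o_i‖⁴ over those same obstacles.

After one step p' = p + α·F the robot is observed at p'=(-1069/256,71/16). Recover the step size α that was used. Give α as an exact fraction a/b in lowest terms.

α = 1/8

F_att = 5/4·(g−p) = 5/4·(5,-10) = (6.2500,-12.5000)
o1: d²=16 ≤ ρ²=21; F_rep = 22·(4,0)/16² = (0.3438,0.0000)
o2: d²=98 > ρ²=21 → inactive
o3: d²=313 > ρ²=21 → inactive
o4: d²=116 > ρ²=21 → inactive
F = F_att + ΣF_rep = (6.5938,-12.5000)
Δp = p'−p = (0.8242,-1.5625); α = Δx/Fx = (211/256) / (211/32) = 1/8
check: Δy/Fy = (-25/16) / (-25/2) = 1/8 ✓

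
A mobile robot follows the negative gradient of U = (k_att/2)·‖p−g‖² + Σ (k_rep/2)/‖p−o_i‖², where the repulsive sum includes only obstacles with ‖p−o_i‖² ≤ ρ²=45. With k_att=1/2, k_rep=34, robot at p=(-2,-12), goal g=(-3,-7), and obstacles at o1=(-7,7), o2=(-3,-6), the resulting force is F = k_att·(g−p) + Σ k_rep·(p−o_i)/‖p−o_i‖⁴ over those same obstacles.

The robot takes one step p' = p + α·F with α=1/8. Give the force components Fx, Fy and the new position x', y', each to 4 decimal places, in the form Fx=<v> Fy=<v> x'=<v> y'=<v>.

F_att = 1/2·(g−p) = 1/2·(-1,5) = (-0.5000,2.5000)
o1: d²=386 > ρ²=45 → inactive
o2: d²=37 ≤ ρ²=45; F_rep = 34·(1,-6)/37² = (0.0248,-0.1490)
F = F_att + ΣF_rep = (-0.4752,2.3510)
p' = p + 1/8·F = (-2.0594,-11.7061)

Fx=-0.4752 Fy=2.3510 x'=-2.0594 y'=-11.7061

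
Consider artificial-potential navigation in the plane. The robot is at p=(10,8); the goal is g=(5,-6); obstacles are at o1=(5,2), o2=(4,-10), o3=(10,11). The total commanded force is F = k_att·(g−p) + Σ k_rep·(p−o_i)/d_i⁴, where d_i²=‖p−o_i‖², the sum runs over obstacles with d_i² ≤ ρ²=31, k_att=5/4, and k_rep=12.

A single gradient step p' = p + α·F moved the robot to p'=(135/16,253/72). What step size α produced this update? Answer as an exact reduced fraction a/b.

α = 1/4

F_att = 5/4·(g−p) = 5/4·(-5,-14) = (-6.2500,-17.5000)
o1: d²=61 > ρ²=31 → inactive
o2: d²=360 > ρ²=31 → inactive
o3: d²=9 ≤ ρ²=31; F_rep = 12·(0,-3)/9² = (0.0000,-0.4444)
F = F_att + ΣF_rep = (-6.2500,-17.9444)
Δp = p'−p = (-1.5625,-4.4861); α = Δx/Fx = (-25/16) / (-25/4) = 1/4
check: Δy/Fy = (-323/72) / (-323/18) = 1/4 ✓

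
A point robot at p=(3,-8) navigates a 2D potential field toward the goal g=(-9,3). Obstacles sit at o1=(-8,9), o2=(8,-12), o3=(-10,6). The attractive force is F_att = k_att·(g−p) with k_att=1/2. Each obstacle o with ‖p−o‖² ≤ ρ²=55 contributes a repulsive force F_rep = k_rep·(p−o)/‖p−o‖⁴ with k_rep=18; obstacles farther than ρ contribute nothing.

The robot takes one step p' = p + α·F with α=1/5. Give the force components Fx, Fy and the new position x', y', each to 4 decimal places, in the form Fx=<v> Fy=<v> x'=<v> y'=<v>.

Fx=-6.0535 Fy=5.5428 x'=1.7893 y'=-6.8914

F_att = 1/2·(g−p) = 1/2·(-12,11) = (-6.0000,5.5000)
o1: d²=410 > ρ²=55 → inactive
o2: d²=41 ≤ ρ²=55; F_rep = 18·(-5,4)/41² = (-0.0535,0.0428)
o3: d²=365 > ρ²=55 → inactive
F = F_att + ΣF_rep = (-6.0535,5.5428)
p' = p + 1/5·F = (1.7893,-6.8914)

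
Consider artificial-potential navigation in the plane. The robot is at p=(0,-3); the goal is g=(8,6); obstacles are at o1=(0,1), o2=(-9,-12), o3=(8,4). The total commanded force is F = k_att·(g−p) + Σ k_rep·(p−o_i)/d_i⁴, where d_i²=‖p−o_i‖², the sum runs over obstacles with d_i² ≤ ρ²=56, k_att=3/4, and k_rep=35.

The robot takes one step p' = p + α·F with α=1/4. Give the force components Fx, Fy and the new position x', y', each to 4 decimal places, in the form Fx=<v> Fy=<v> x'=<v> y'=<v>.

F_att = 3/4·(g−p) = 3/4·(8,9) = (6.0000,6.7500)
o1: d²=16 ≤ ρ²=56; F_rep = 35·(0,-4)/16² = (0.0000,-0.5469)
o2: d²=162 > ρ²=56 → inactive
o3: d²=113 > ρ²=56 → inactive
F = F_att + ΣF_rep = (6.0000,6.2031)
p' = p + 1/4·F = (1.5000,-1.4492)

Fx=6.0000 Fy=6.2031 x'=1.5000 y'=-1.4492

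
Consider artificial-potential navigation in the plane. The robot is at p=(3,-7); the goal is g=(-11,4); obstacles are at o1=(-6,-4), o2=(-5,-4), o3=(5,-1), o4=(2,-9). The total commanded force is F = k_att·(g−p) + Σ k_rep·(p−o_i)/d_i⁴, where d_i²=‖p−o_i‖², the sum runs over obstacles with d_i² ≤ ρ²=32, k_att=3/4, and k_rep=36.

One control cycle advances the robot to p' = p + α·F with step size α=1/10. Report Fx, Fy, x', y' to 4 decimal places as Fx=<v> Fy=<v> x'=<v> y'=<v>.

Fx=-9.0600 Fy=11.1300 x'=2.0940 y'=-5.8870

F_att = 3/4·(g−p) = 3/4·(-14,11) = (-10.5000,8.2500)
o1: d²=90 > ρ²=32 → inactive
o2: d²=73 > ρ²=32 → inactive
o3: d²=40 > ρ²=32 → inactive
o4: d²=5 ≤ ρ²=32; F_rep = 36·(1,2)/5² = (1.4400,2.8800)
F = F_att + ΣF_rep = (-9.0600,11.1300)
p' = p + 1/10·F = (2.0940,-5.8870)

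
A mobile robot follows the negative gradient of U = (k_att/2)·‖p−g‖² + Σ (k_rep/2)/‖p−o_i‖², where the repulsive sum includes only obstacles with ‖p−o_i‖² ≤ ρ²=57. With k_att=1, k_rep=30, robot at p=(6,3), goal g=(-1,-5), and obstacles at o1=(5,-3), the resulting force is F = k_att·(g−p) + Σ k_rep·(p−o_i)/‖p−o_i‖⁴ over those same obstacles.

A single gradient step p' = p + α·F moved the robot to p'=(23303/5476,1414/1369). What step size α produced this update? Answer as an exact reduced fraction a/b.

α = 1/4

F_att = 1·(g−p) = 1·(-7,-8) = (-7.0000,-8.0000)
o1: d²=37 ≤ ρ²=57; F_rep = 30·(1,6)/37² = (0.0219,0.1315)
F = F_att + ΣF_rep = (-6.9781,-7.8685)
Δp = p'−p = (-1.7445,-1.9671); α = Δx/Fx = (-9553/5476) / (-9553/1369) = 1/4
check: Δy/Fy = (-2693/1369) / (-10772/1369) = 1/4 ✓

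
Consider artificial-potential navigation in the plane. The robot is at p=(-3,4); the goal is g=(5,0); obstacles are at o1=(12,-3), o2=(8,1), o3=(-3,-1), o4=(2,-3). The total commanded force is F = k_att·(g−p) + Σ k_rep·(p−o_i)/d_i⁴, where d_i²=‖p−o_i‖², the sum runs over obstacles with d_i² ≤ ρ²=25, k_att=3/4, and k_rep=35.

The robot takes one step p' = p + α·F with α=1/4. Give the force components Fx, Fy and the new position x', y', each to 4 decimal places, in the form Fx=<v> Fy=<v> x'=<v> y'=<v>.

Fx=6.0000 Fy=-2.7200 x'=-1.5000 y'=3.3200

F_att = 3/4·(g−p) = 3/4·(8,-4) = (6.0000,-3.0000)
o1: d²=274 > ρ²=25 → inactive
o2: d²=130 > ρ²=25 → inactive
o3: d²=25 ≤ ρ²=25; F_rep = 35·(0,5)/25² = (0.0000,0.2800)
o4: d²=74 > ρ²=25 → inactive
F = F_att + ΣF_rep = (6.0000,-2.7200)
p' = p + 1/4·F = (-1.5000,3.3200)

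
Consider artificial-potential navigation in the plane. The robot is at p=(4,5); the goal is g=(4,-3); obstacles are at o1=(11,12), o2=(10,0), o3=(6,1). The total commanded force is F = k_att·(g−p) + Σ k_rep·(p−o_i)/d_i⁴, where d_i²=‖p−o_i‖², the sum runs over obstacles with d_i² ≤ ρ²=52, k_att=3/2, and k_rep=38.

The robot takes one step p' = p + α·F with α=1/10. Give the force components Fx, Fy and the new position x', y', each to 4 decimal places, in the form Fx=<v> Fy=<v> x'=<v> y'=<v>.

Fx=-0.1900 Fy=-11.6200 x'=3.9810 y'=3.8380

F_att = 3/2·(g−p) = 3/2·(0,-8) = (0.0000,-12.0000)
o1: d²=98 > ρ²=52 → inactive
o2: d²=61 > ρ²=52 → inactive
o3: d²=20 ≤ ρ²=52; F_rep = 38·(-2,4)/20² = (-0.1900,0.3800)
F = F_att + ΣF_rep = (-0.1900,-11.6200)
p' = p + 1/10·F = (3.9810,3.8380)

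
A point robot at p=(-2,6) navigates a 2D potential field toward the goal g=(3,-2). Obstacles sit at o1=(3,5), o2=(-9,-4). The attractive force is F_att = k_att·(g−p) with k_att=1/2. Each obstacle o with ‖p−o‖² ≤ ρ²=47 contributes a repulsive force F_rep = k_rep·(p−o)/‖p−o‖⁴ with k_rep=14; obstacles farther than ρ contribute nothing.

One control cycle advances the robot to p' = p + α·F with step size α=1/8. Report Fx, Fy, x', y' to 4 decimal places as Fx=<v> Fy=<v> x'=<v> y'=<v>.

Fx=2.3964 Fy=-3.9793 x'=-1.7004 y'=5.5026

F_att = 1/2·(g−p) = 1/2·(5,-8) = (2.5000,-4.0000)
o1: d²=26 ≤ ρ²=47; F_rep = 14·(-5,1)/26² = (-0.1036,0.0207)
o2: d²=149 > ρ²=47 → inactive
F = F_att + ΣF_rep = (2.3964,-3.9793)
p' = p + 1/8·F = (-1.7004,5.5026)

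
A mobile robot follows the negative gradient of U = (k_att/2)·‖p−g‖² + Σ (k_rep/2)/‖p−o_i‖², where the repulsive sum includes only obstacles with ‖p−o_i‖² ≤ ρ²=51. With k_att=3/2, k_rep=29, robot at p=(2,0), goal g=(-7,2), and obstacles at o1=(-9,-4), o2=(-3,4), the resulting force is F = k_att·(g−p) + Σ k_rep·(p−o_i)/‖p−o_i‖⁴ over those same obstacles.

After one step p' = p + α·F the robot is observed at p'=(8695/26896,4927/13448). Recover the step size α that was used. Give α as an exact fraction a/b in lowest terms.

α = 1/8

F_att = 3/2·(g−p) = 3/2·(-9,2) = (-13.5000,3.0000)
o1: d²=137 > ρ²=51 → inactive
o2: d²=41 ≤ ρ²=51; F_rep = 29·(5,-4)/41² = (0.0863,-0.0690)
F = F_att + ΣF_rep = (-13.4137,2.9310)
Δp = p'−p = (-1.6767,0.3664); α = Δx/Fx = (-45097/26896) / (-45097/3362) = 1/8
check: Δy/Fy = (4927/13448) / (4927/1681) = 1/8 ✓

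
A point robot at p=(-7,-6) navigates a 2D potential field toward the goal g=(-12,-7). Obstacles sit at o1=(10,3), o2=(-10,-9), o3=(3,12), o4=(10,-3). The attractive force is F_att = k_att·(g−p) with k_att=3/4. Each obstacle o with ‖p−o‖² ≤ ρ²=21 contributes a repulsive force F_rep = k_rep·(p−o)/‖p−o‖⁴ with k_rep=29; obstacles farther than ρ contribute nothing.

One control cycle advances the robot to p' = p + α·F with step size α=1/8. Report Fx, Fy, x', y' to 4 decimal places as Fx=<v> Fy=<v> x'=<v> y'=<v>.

F_att = 3/4·(g−p) = 3/4·(-5,-1) = (-3.7500,-0.7500)
o1: d²=370 > ρ²=21 → inactive
o2: d²=18 ≤ ρ²=21; F_rep = 29·(3,3)/18² = (0.2685,0.2685)
o3: d²=424 > ρ²=21 → inactive
o4: d²=298 > ρ²=21 → inactive
F = F_att + ΣF_rep = (-3.4815,-0.4815)
p' = p + 1/8·F = (-7.4352,-6.0602)

Fx=-3.4815 Fy=-0.4815 x'=-7.4352 y'=-6.0602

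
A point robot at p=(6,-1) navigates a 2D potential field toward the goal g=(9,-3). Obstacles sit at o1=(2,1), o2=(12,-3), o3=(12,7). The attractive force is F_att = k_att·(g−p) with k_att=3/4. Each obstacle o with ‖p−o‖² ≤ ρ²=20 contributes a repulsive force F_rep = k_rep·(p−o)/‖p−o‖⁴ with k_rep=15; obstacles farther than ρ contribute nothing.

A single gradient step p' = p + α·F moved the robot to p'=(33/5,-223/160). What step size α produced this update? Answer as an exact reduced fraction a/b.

α = 1/4

F_att = 3/4·(g−p) = 3/4·(3,-2) = (2.2500,-1.5000)
o1: d²=20 ≤ ρ²=20; F_rep = 15·(4,-2)/20² = (0.1500,-0.0750)
o2: d²=40 > ρ²=20 → inactive
o3: d²=100 > ρ²=20 → inactive
F = F_att + ΣF_rep = (2.4000,-1.5750)
Δp = p'−p = (0.6000,-0.3937); α = Δx/Fx = (3/5) / (12/5) = 1/4
check: Δy/Fy = (-63/160) / (-63/40) = 1/4 ✓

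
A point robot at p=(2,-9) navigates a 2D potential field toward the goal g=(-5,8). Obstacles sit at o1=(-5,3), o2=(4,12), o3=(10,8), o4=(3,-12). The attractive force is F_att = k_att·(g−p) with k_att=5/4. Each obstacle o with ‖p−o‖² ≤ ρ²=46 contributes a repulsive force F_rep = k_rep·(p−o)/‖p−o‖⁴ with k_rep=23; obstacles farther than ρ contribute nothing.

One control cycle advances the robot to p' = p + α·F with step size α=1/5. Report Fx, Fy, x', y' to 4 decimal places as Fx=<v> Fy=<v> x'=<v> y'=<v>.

Fx=-8.9800 Fy=21.9400 x'=0.2040 y'=-4.6120

F_att = 5/4·(g−p) = 5/4·(-7,17) = (-8.7500,21.2500)
o1: d²=193 > ρ²=46 → inactive
o2: d²=445 > ρ²=46 → inactive
o3: d²=353 > ρ²=46 → inactive
o4: d²=10 ≤ ρ²=46; F_rep = 23·(-1,3)/10² = (-0.2300,0.6900)
F = F_att + ΣF_rep = (-8.9800,21.9400)
p' = p + 1/5·F = (0.2040,-4.6120)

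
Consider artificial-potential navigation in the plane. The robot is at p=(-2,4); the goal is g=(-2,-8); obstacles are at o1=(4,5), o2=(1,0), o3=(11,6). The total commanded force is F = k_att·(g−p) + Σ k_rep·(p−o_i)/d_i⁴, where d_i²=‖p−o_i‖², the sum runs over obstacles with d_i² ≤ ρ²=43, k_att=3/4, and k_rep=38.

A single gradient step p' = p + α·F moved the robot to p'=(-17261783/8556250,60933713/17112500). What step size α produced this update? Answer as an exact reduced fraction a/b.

α = 1/20

F_att = 3/4·(g−p) = 3/4·(0,-12) = (0.0000,-9.0000)
o1: d²=37 ≤ ρ²=43; F_rep = 38·(-6,-1)/37² = (-0.1665,-0.0278)
o2: d²=25 ≤ ρ²=43; F_rep = 38·(-3,4)/25² = (-0.1824,0.2432)
o3: d²=173 > ρ²=43 → inactive
F = F_att + ΣF_rep = (-0.3489,-8.7846)
Δp = p'−p = (-0.0174,-0.4392); α = Δx/Fx = (-149283/8556250) / (-298566/855625) = 1/20
check: Δy/Fy = (-7516287/17112500) / (-7516287/855625) = 1/20 ✓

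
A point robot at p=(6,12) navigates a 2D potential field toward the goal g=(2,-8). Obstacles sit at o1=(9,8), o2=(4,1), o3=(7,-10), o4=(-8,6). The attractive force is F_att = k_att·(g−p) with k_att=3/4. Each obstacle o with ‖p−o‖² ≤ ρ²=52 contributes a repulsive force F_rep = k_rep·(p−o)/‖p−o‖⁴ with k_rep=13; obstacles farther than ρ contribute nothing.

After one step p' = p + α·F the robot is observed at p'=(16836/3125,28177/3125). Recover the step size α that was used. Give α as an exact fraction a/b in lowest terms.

α = 1/5

F_att = 3/4·(g−p) = 3/4·(-4,-20) = (-3.0000,-15.0000)
o1: d²=25 ≤ ρ²=52; F_rep = 13·(-3,4)/25² = (-0.0624,0.0832)
o2: d²=125 > ρ²=52 → inactive
o3: d²=485 > ρ²=52 → inactive
o4: d²=232 > ρ²=52 → inactive
F = F_att + ΣF_rep = (-3.0624,-14.9168)
Δp = p'−p = (-0.6125,-2.9834); α = Δx/Fx = (-1914/3125) / (-1914/625) = 1/5
check: Δy/Fy = (-9323/3125) / (-9323/625) = 1/5 ✓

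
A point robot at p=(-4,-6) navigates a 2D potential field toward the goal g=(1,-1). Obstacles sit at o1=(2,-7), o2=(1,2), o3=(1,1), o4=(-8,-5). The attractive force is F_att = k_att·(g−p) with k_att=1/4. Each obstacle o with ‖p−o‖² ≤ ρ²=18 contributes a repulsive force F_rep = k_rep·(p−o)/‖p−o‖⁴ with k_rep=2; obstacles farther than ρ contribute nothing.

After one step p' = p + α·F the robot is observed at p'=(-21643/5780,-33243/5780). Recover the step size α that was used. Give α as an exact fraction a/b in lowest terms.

α = 1/5

F_att = 1/4·(g−p) = 1/4·(5,5) = (1.2500,1.2500)
o1: d²=37 > ρ²=18 → inactive
o2: d²=89 > ρ²=18 → inactive
o3: d²=74 > ρ²=18 → inactive
o4: d²=17 ≤ ρ²=18; F_rep = 2·(4,-1)/17² = (0.0277,-0.0069)
F = F_att + ΣF_rep = (1.2777,1.2431)
Δp = p'−p = (0.2555,0.2486); α = Δx/Fx = (1477/5780) / (1477/1156) = 1/5
check: Δy/Fy = (1437/5780) / (1437/1156) = 1/5 ✓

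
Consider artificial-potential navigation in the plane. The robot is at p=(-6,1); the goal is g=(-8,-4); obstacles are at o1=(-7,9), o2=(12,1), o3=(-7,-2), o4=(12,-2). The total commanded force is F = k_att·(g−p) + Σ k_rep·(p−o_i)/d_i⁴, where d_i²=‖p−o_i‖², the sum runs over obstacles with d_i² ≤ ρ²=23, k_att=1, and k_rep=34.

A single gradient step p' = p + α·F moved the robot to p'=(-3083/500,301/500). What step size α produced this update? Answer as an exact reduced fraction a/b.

α = 1/10

F_att = 1·(g−p) = 1·(-2,-5) = (-2.0000,-5.0000)
o1: d²=65 > ρ²=23 → inactive
o2: d²=324 > ρ²=23 → inactive
o3: d²=10 ≤ ρ²=23; F_rep = 34·(1,3)/10² = (0.3400,1.0200)
o4: d²=333 > ρ²=23 → inactive
F = F_att + ΣF_rep = (-1.6600,-3.9800)
Δp = p'−p = (-0.1660,-0.3980); α = Δx/Fx = (-83/500) / (-83/50) = 1/10
check: Δy/Fy = (-199/500) / (-199/50) = 1/10 ✓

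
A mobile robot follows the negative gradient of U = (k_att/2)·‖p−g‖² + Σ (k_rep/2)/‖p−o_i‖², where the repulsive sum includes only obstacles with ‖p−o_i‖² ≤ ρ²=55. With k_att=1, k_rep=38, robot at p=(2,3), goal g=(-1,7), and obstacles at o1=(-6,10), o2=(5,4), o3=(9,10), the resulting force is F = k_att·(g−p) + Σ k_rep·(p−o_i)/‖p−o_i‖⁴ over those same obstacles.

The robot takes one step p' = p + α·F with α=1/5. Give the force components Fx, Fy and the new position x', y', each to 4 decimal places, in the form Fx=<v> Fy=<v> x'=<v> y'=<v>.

Fx=-4.1400 Fy=3.6200 x'=1.1720 y'=3.7240

F_att = 1·(g−p) = 1·(-3,4) = (-3.0000,4.0000)
o1: d²=113 > ρ²=55 → inactive
o2: d²=10 ≤ ρ²=55; F_rep = 38·(-3,-1)/10² = (-1.1400,-0.3800)
o3: d²=98 > ρ²=55 → inactive
F = F_att + ΣF_rep = (-4.1400,3.6200)
p' = p + 1/5·F = (1.1720,3.7240)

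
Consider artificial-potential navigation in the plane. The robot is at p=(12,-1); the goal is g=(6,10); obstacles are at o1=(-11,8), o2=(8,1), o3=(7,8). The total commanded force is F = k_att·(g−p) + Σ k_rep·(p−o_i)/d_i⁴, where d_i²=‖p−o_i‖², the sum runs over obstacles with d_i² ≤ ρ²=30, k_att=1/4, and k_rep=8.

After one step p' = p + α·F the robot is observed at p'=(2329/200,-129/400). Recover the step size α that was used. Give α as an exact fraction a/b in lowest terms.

α = 1/4

F_att = 1/4·(g−p) = 1/4·(-6,11) = (-1.5000,2.7500)
o1: d²=610 > ρ²=30 → inactive
o2: d²=20 ≤ ρ²=30; F_rep = 8·(4,-2)/20² = (0.0800,-0.0400)
o3: d²=106 > ρ²=30 → inactive
F = F_att + ΣF_rep = (-1.4200,2.7100)
Δp = p'−p = (-0.3550,0.6775); α = Δx/Fx = (-71/200) / (-71/50) = 1/4
check: Δy/Fy = (271/400) / (271/100) = 1/4 ✓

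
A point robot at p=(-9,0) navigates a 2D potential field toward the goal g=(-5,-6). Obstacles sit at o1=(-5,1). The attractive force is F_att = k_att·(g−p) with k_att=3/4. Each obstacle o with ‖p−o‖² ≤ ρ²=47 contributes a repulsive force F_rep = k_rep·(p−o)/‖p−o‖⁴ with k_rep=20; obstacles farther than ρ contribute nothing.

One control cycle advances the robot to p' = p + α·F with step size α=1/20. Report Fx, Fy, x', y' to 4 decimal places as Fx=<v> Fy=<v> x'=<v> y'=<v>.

F_att = 3/4·(g−p) = 3/4·(4,-6) = (3.0000,-4.5000)
o1: d²=17 ≤ ρ²=47; F_rep = 20·(-4,-1)/17² = (-0.2768,-0.0692)
F = F_att + ΣF_rep = (2.7232,-4.5692)
p' = p + 1/20·F = (-8.8638,-0.2285)

Fx=2.7232 Fy=-4.5692 x'=-8.8638 y'=-0.2285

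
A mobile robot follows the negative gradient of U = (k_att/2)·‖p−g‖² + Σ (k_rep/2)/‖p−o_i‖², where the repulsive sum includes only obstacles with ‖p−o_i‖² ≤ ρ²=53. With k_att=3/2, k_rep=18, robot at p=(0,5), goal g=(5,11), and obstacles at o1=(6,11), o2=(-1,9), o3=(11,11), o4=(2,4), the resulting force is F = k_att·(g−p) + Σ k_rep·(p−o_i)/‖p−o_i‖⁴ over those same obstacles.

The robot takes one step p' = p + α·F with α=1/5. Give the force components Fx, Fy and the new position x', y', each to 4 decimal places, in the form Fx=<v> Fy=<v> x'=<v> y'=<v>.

F_att = 3/2·(g−p) = 3/2·(5,6) = (7.5000,9.0000)
o1: d²=72 > ρ²=53 → inactive
o2: d²=17 ≤ ρ²=53; F_rep = 18·(1,-4)/17² = (0.0623,-0.2491)
o3: d²=157 > ρ²=53 → inactive
o4: d²=5 ≤ ρ²=53; F_rep = 18·(-2,1)/5² = (-1.4400,0.7200)
F = F_att + ΣF_rep = (6.1223,9.4709)
p' = p + 1/5·F = (1.2245,6.8942)

Fx=6.1223 Fy=9.4709 x'=1.2245 y'=6.8942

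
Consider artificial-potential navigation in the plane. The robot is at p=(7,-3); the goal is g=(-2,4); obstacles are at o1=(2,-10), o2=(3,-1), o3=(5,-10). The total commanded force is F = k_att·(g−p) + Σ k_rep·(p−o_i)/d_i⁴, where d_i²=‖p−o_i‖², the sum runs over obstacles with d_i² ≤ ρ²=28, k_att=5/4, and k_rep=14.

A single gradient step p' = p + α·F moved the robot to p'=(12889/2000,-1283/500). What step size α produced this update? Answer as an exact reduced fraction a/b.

α = 1/20

F_att = 5/4·(g−p) = 5/4·(-9,7) = (-11.2500,8.7500)
o1: d²=74 > ρ²=28 → inactive
o2: d²=20 ≤ ρ²=28; F_rep = 14·(4,-2)/20² = (0.1400,-0.0700)
o3: d²=53 > ρ²=28 → inactive
F = F_att + ΣF_rep = (-11.1100,8.6800)
Δp = p'−p = (-0.5555,0.4340); α = Δx/Fx = (-1111/2000) / (-1111/100) = 1/20
check: Δy/Fy = (217/500) / (217/25) = 1/20 ✓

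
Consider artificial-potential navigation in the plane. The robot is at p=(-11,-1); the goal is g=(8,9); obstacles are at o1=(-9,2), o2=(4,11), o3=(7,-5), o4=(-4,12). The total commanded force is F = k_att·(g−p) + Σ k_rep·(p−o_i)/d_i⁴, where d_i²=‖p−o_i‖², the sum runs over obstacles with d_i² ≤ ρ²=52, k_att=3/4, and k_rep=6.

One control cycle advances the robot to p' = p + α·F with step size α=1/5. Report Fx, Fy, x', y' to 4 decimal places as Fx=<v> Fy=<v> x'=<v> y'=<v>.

F_att = 3/4·(g−p) = 3/4·(19,10) = (14.2500,7.5000)
o1: d²=13 ≤ ρ²=52; F_rep = 6·(-2,-3)/13² = (-0.0710,-0.1065)
o2: d²=369 > ρ²=52 → inactive
o3: d²=340 > ρ²=52 → inactive
o4: d²=218 > ρ²=52 → inactive
F = F_att + ΣF_rep = (14.1790,7.3935)
p' = p + 1/5·F = (-8.1642,0.4787)

Fx=14.1790 Fy=7.3935 x'=-8.1642 y'=0.4787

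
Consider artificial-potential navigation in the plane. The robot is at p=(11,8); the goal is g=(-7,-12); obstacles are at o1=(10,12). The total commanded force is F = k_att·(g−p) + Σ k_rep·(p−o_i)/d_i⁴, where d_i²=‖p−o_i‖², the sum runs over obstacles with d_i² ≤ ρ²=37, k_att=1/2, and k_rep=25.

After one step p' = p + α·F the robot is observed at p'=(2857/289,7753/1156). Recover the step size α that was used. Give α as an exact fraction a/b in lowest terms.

α = 1/8

F_att = 1/2·(g−p) = 1/2·(-18,-20) = (-9.0000,-10.0000)
o1: d²=17 ≤ ρ²=37; F_rep = 25·(1,-4)/17² = (0.0865,-0.3460)
F = F_att + ΣF_rep = (-8.9135,-10.3460)
Δp = p'−p = (-1.1142,-1.2933); α = Δx/Fx = (-322/289) / (-2576/289) = 1/8
check: Δy/Fy = (-1495/1156) / (-2990/289) = 1/8 ✓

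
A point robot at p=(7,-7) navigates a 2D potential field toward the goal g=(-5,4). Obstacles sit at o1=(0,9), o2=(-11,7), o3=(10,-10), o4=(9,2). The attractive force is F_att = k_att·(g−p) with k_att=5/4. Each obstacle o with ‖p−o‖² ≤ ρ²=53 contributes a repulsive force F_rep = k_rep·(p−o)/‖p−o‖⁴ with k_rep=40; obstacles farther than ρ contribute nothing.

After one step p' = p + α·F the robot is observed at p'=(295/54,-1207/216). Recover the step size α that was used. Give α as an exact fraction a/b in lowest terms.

F_att = 5/4·(g−p) = 5/4·(-12,11) = (-15.0000,13.7500)
o1: d²=305 > ρ²=53 → inactive
o2: d²=520 > ρ²=53 → inactive
o3: d²=18 ≤ ρ²=53; F_rep = 40·(-3,3)/18² = (-0.3704,0.3704)
o4: d²=85 > ρ²=53 → inactive
F = F_att + ΣF_rep = (-15.3704,14.1204)
Δp = p'−p = (-1.5370,1.4120); α = Δx/Fx = (-83/54) / (-415/27) = 1/10
check: Δy/Fy = (305/216) / (1525/108) = 1/10 ✓

α = 1/10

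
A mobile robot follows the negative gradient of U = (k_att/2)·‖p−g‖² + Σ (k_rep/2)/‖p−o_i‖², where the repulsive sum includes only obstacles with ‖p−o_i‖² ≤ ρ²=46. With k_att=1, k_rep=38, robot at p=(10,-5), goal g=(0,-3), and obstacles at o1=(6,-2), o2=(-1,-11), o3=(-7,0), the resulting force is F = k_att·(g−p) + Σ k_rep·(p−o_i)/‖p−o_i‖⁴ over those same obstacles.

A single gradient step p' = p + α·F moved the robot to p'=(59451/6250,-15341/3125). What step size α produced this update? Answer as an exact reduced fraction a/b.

F_att = 1·(g−p) = 1·(-10,2) = (-10.0000,2.0000)
o1: d²=25 ≤ ρ²=46; F_rep = 38·(4,-3)/25² = (0.2432,-0.1824)
o2: d²=157 > ρ²=46 → inactive
o3: d²=314 > ρ²=46 → inactive
F = F_att + ΣF_rep = (-9.7568,1.8176)
Δp = p'−p = (-0.4878,0.0909); α = Δx/Fx = (-3049/6250) / (-6098/625) = 1/20
check: Δy/Fy = (284/3125) / (1136/625) = 1/20 ✓

α = 1/20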